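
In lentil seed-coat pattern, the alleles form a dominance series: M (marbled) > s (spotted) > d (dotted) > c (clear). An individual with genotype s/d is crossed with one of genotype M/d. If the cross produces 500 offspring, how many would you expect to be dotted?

Cross: s/d × M/d
Allele dominance: M > s > d > c
Offspring genotypes: 1 M/s, 1 s/d, 1 M/d, 1 d/d
Phenotype counts: 2 marbled, 1 spotted, 1 dotted
dotted: 1 out of 4 → fraction 1/4
Expected count = 1/4 × 500 = 125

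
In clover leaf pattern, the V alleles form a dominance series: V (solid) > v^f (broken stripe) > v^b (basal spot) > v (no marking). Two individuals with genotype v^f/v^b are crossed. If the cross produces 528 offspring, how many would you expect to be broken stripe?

Cross: v^f/v^b × v^f/v^b
Allele dominance: V > v^f > v^b > v
Offspring genotypes: 1 v^f/v^f, 2 v^f/v^b, 1 v^b/v^b
Phenotype counts: 3 broken stripe, 1 basal spot
broken stripe: 3 out of 4 → fraction 3/4
Expected count = 3/4 × 528 = 396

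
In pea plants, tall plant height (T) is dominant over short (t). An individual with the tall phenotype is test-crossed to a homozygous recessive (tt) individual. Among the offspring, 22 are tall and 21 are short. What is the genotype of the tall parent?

Test cross: ? × tt
Offspring: 22 tall, 21 short — approximately 1:1.
A 1:1 ratio in a test cross indicates the unknown parent is heterozygous (Tt).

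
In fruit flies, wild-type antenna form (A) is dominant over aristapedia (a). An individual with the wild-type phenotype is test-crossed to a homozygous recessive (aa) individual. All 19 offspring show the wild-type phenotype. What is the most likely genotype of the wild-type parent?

Test cross: ? × aa
All offspring are wild-type.
If the unknown parent were heterozygous (Aa), about half of 19 offspring would be aristapedia; none are. The unknown parent is most likely homozygous dominant (AA).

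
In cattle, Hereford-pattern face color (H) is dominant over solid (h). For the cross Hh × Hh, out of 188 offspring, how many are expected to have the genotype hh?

Punnett square for Hh × Hh:
Offspring genotypes: 1 HH, 2 Hh, 1 hh
Total offspring: 4
Count with target: 1
Probability: 1/4
Expected count = 1/4 × 188 = 47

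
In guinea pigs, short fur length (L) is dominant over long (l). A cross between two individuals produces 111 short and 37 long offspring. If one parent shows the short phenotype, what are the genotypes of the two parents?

Observed offspring: 111 short, 37 long
The observed ratio simplifies to 3:1. Long (ll) offspring appear, so each parent must contribute one l allele. The parent stated to show short carries L, so it is Ll. The other parent is then either Ll or ll: Ll × ll would give a 1:1 split, whereas Ll × Ll gives 3:1 — matching the data. So both parents are heterozygous (Ll × Ll).
Parent genotypes: Ll × Ll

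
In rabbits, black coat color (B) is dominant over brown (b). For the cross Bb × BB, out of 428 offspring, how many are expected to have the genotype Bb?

Punnett square for Bb × BB:
Offspring genotypes: 2 BB, 2 Bb
Total offspring: 4
Count with target: 2
Probability: 2/4 = 1/2
Expected count = 1/2 × 428 = 214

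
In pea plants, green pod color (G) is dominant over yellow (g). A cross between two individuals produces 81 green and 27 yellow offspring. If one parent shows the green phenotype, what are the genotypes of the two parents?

Observed offspring: 81 green, 27 yellow
The observed ratio simplifies to 3:1. Yellow (gg) offspring appear, so each parent must contribute one g allele. The parent stated to show green carries G, so it is Gg. The other parent is then either Gg or gg: Gg × gg would give a 1:1 split, whereas Gg × Gg gives 3:1 — matching the data. So both parents are heterozygous (Gg × Gg).
Parent genotypes: Gg × Gg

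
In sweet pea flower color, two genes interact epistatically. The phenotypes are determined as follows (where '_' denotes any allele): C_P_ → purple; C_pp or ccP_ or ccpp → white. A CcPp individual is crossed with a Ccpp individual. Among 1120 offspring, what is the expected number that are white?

Cross: CcPp × Ccpp — consider each gene separately:
C gene: Cc × Cc → 1 CC, 2 Cc, 1 cc → 3 C_ : 1 cc (out of 4)
P gene: Pp × pp → 2 Pp, 2 pp → 2 P_ : 2 pp (out of 4)
Genotype classes (out of 4 × 4 = 16): C_P_ = 3×2 = 6; C_pp = 3×2 = 6; ccP_ = 1×2 = 2; ccpp = 1×2 = 2
Apply the phenotype rules: C_P_ (6) → purple; C_pp (6) + ccP_ (2) + ccpp (2) → white
Phenotype counts (out of 16): 6 purple, 10 white
white: 10 out of 16 → fraction 5/8
Expected count = 5/8 × 1120 = 700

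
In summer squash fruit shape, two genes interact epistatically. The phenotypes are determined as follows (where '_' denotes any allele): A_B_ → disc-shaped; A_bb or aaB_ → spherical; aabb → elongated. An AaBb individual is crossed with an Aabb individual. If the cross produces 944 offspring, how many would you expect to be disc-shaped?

Cross: AaBb × Aabb — consider each gene separately:
A gene: Aa × Aa → 1 AA, 2 Aa, 1 aa → 3 A_ : 1 aa (out of 4)
B gene: Bb × bb → 2 Bb, 2 bb → 2 B_ : 2 bb (out of 4)
Genotype classes (out of 4 × 4 = 16): A_B_ = 3×2 = 6; A_bb = 3×2 = 6; aaB_ = 1×2 = 2; aabb = 1×2 = 2
Apply the phenotype rules: A_B_ (6) → disc-shaped; A_bb (6) + aaB_ (2) → spherical; aabb (2) → elongated
Phenotype counts (out of 16): 6 disc-shaped, 8 spherical, 2 elongated
disc-shaped: 6 out of 16 → fraction 3/8
Expected count = 3/8 × 944 = 354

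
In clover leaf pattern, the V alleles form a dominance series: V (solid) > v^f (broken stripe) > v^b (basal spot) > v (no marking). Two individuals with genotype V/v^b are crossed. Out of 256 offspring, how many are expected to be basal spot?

Cross: V/v^b × V/v^b
Allele dominance: V > v^f > v^b > v
Offspring genotypes: 1 V/V, 2 V/v^b, 1 v^b/v^b
Phenotype counts: 3 solid, 1 basal spot
basal spot: 1 out of 4 → fraction 1/4
Expected count = 1/4 × 256 = 64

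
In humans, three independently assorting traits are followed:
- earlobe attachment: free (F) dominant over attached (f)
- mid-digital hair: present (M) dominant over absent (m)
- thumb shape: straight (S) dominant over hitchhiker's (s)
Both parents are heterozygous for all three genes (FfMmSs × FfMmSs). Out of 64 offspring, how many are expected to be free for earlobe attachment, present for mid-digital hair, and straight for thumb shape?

Trihybrid cross: FfMmSs × FfMmSs
Each trait segregates independently with a 3:1 phenotypic ratio, so each gene contributes 3/4 (dominant) or 1/4 (recessive).
Target: free (earlobe attachment), present (mid-digital hair), straight (thumb shape)
Probability = product of independent per-trait probabilities
= 3/4 × 3/4 × 3/4 = 27/64
Expected count = 27/64 × 64 = 27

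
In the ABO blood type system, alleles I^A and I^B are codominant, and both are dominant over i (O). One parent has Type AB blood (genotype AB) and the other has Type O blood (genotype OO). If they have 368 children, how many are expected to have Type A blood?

Cross: AB × OO
Possible offspring genotypes: 2 AO, 2 BO
Blood type counts: 2 Type A, 2 Type B
Probability of Type A: 2/4 = 1/2
Expected count = 1/2 × 368 = 184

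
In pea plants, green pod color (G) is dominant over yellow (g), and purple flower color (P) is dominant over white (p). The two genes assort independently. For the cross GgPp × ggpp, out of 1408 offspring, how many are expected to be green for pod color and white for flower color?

Dihybrid cross GgPp × ggpp — consider each gene separately:
pod color: Gg × gg → 2 Gg, 2 gg → 2 G_ : 2 gg (out of 4)
flower color: Pp × pp → 2 Pp, 2 pp → 2 P_ : 2 pp (out of 4)
Looking for: green (G_) and white (pp)
P(green) = 2/4, P(white) = 2/4
P(both) = 2/4 × 2/4 = 4/16 = 1/4
Expected count = 1/4 × 1408 = 352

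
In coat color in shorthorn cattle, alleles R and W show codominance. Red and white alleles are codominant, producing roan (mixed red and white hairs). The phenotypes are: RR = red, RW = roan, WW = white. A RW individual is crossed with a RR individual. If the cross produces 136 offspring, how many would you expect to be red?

Punnett square for RW × RR:
Offspring genotypes: 2 RR, 2 RW
Phenotype counts: 2 red, 2 roan
red: 2 out of 4 → fraction 1/2
Expected count = 1/2 × 136 = 68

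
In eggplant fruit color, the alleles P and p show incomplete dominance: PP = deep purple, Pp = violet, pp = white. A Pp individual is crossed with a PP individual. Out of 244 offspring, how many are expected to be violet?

Punnett square for Pp × PP:
Offspring genotypes: 2 PP, 2 Pp
Phenotype counts: 2 deep purple, 2 violet
violet: 2 out of 4 → fraction 1/2
Expected count = 1/2 × 244 = 122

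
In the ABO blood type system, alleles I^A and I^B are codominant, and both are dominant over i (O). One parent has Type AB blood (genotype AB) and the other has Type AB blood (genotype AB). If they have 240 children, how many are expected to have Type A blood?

Cross: AB × AB
Possible offspring genotypes: 1 AA, 2 AB, 1 BB
Blood type counts: 1 Type A, 2 Type AB, 1 Type B
Probability of Type A: 1/4
Expected count = 1/4 × 240 = 60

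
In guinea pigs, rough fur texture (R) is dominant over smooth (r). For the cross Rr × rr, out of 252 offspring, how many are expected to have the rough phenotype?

Punnett square for Rr × rr:
Offspring genotypes: 2 Rr, 2 rr
Total offspring: 4
Count with target: 2
Probability: 2/4 = 1/2
Expected count = 1/2 × 252 = 126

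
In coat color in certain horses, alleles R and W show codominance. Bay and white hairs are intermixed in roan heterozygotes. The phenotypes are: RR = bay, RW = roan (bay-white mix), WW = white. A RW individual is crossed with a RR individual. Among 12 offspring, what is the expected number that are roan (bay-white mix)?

Punnett square for RW × RR:
Offspring genotypes: 2 RR, 2 RW
Phenotype counts: 2 bay, 2 roan (bay-white mix)
roan (bay-white mix): 2 out of 4 → fraction 1/2
Expected count = 1/2 × 12 = 6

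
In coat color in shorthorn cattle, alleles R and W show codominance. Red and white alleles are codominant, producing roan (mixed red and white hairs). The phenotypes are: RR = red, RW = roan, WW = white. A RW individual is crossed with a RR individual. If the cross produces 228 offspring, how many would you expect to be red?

Punnett square for RW × RR:
Offspring genotypes: 2 RR, 2 RW
Phenotype counts: 2 red, 2 roan
red: 2 out of 4 → fraction 1/2
Expected count = 1/2 × 228 = 114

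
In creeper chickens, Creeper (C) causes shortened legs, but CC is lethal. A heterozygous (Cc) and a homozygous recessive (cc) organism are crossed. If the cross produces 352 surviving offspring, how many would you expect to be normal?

Cross: Cc × cc
Punnett square offspring (before lethality): 2 Cc, 2 cc
No CC offspring are produced in this cross.
normal: 2 out of 4 → fraction 1/2
Expected count = 1/2 × 352 = 176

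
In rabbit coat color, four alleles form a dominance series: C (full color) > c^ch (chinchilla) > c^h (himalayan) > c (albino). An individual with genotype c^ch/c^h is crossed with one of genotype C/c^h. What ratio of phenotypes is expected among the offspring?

Cross: c^ch/c^h × C/c^h
Allele dominance: C > c^ch > c^h > c
Offspring genotypes: 1 C/c^ch, 1 c^ch/c^h, 1 C/c^h, 1 c^h/c^h
Phenotype counts: 2 full color, 1 chinchilla, 1 himalayan
Ratio: 2 full color : 1 chinchilla : 1 himalayan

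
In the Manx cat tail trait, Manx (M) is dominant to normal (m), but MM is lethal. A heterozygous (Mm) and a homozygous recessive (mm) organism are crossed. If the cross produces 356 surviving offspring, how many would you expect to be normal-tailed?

Cross: Mm × mm
Punnett square offspring (before lethality): 2 Mm, 2 mm
No MM offspring are produced in this cross.
normal-tailed: 2 out of 4 → fraction 1/2
Expected count = 1/2 × 356 = 178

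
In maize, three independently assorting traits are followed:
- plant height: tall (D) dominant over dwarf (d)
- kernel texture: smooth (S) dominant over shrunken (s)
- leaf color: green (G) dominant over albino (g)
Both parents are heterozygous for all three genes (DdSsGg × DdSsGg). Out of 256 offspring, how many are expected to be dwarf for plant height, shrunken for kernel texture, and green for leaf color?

Trihybrid cross: DdSsGg × DdSsGg
Each trait segregates independently with a 3:1 phenotypic ratio, so each gene contributes 3/4 (dominant) or 1/4 (recessive).
Target: dwarf (plant height), shrunken (kernel texture), green (leaf color)
Probability = product of independent per-trait probabilities
= 1/4 × 1/4 × 3/4 = 3/64
Expected count = 3/64 × 256 = 12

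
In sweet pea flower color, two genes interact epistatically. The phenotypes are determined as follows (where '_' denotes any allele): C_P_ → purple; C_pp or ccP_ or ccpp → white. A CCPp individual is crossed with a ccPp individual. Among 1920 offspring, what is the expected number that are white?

Cross: CCPp × ccPp — consider each gene separately:
C gene: CC × cc → 4 Cc → 4 C_ (out of 4)
P gene: Pp × Pp → 1 PP, 2 Pp, 1 pp → 3 P_ : 1 pp (out of 4)
Genotype classes (out of 4 × 4 = 16): C_P_ = 4×3 = 12; C_pp = 4×1 = 4
Apply the phenotype rules: C_P_ (12) → purple; C_pp (4) → white
Phenotype counts (out of 16): 12 purple, 4 white
white: 4 out of 16 → fraction 1/4
Expected count = 1/4 × 1920 = 480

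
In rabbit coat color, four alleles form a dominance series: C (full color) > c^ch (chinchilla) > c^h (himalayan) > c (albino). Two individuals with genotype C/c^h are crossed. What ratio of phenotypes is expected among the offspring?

Cross: C/c^h × C/c^h
Allele dominance: C > c^ch > c^h > c
Offspring genotypes: 1 C/C, 2 C/c^h, 1 c^h/c^h
Phenotype counts: 3 full color, 1 himalayan
Ratio: 3 full color : 1 himalayan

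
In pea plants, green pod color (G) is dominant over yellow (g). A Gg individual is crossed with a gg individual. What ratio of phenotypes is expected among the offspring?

Punnett square for Gg × gg:
Offspring genotypes: 2 Gg, 2 gg
green: 2, yellow: 2
Ratio: 1:1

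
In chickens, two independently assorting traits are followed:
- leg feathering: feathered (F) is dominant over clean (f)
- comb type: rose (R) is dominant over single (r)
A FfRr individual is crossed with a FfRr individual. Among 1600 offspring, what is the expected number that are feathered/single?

Dihybrid cross FfRr × FfRr — consider each gene separately:
leg feathering: Ff × Ff → 1 FF, 2 Ff, 1 ff → 3 F_ : 1 ff (out of 4)
comb type: Rr × Rr → 1 RR, 2 Rr, 1 rr → 3 R_ : 1 rr (out of 4)
Combine (counts out of 4 × 4 = 16): feathered/rose (F_R_) = 3×3 = 9; feathered/single (F_rr) = 3×1 = 3; clean/rose (ffR_) = 1×3 = 3; clean/single (ffrr) = 1×1 = 1
Phenotype counts (out of 16): 9 feathered/rose, 3 feathered/single, 3 clean/rose, 1 clean/single
feathered/single: 3 out of 16 → fraction 3/16
Expected count = 3/16 × 1600 = 300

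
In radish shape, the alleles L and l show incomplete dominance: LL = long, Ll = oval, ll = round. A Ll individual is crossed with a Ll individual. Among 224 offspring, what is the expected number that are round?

Punnett square for Ll × Ll:
Offspring genotypes: 1 LL, 2 Ll, 1 ll
Phenotype counts: 1 long, 2 oval, 1 round
round: 1 out of 4 → fraction 1/4
Expected count = 1/4 × 224 = 56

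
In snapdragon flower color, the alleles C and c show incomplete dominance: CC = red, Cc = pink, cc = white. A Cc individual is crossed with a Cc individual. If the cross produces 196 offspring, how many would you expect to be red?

Punnett square for Cc × Cc:
Offspring genotypes: 1 CC, 2 Cc, 1 cc
Phenotype counts: 1 red, 2 pink, 1 white
red: 1 out of 4 → fraction 1/4
Expected count = 1/4 × 196 = 49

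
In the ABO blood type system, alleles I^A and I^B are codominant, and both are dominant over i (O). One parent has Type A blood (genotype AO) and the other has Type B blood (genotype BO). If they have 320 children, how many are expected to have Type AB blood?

Cross: AO × BO
Possible offspring genotypes: 1 AB, 1 AO, 1 BO, 1 OO
Blood type counts: 1 Type AB, 1 Type A, 1 Type B, 1 Type O
Probability of Type AB: 1/4
Expected count = 1/4 × 320 = 80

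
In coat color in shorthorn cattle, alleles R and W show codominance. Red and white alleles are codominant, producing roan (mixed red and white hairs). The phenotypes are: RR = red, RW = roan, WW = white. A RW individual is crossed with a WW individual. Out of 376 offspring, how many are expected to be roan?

Punnett square for RW × WW:
Offspring genotypes: 2 RW, 2 WW
Phenotype counts: 2 roan, 2 white
roan: 2 out of 4 → fraction 1/2
Expected count = 1/2 × 376 = 188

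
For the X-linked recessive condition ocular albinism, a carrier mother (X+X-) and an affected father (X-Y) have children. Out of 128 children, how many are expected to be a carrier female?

Cross: X+X- × X-Y
Offspring: 1 X+X-, 1 X+Y, 1 X-X-, 1 X-Y
Probability of a carrier female: 1/4
Expected count = 1/4 × 128 = 32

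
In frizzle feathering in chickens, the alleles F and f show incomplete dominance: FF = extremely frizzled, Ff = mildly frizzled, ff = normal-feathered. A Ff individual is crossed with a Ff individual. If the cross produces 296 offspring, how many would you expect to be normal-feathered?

Punnett square for Ff × Ff:
Offspring genotypes: 1 FF, 2 Ff, 1 ff
Phenotype counts: 1 extremely frizzled, 2 mildly frizzled, 1 normal-feathered
normal-feathered: 1 out of 4 → fraction 1/4
Expected count = 1/4 × 296 = 74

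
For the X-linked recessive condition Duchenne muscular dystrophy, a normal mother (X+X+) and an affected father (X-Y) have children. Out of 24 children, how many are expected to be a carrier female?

Cross: X+X+ × X-Y
Offspring: 2 X+X-, 2 X+Y
Probability of a carrier female: 2/4 = 1/2
Expected count = 1/2 × 24 = 12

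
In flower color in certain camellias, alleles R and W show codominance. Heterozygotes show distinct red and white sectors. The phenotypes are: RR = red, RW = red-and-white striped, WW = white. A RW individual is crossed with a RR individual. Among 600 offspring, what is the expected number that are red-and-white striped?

Punnett square for RW × RR:
Offspring genotypes: 2 RR, 2 RW
Phenotype counts: 2 red, 2 red-and-white striped
red-and-white striped: 2 out of 4 → fraction 1/2
Expected count = 1/2 × 600 = 300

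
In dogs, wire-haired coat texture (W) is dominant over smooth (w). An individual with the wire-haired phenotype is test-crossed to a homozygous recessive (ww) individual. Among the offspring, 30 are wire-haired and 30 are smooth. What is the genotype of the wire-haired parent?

Test cross: ? × ww
Offspring: 30 wire-haired, 30 smooth — approximately 1:1.
A 1:1 ratio in a test cross indicates the unknown parent is heterozygous (Ww).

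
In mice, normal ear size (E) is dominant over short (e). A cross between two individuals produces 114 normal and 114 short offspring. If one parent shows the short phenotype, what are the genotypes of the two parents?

Observed offspring: 114 normal, 114 short
The observed ratio simplifies to 1:1. One parent shows short, so its genotype must be ee. A 1:1 offspring split requires the other parent to be heterozygous (Ee).
Parent genotypes: ee × Ee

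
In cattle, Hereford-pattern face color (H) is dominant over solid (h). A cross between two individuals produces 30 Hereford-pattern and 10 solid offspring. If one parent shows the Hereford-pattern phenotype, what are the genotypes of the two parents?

Observed offspring: 30 Hereford-pattern, 10 solid
The observed ratio simplifies to 3:1. Solid (hh) offspring appear, so each parent must contribute one h allele. The parent stated to show Hereford-pattern carries H, so it is Hh. The other parent is then either Hh or hh: Hh × hh would give a 1:1 split, whereas Hh × Hh gives 3:1 — matching the data. So both parents are heterozygous (Hh × Hh).
Parent genotypes: Hh × Hh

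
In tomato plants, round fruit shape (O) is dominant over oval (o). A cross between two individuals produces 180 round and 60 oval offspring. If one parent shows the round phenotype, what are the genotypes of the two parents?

Observed offspring: 180 round, 60 oval
The observed ratio simplifies to 3:1. Oval (oo) offspring appear, so each parent must contribute one o allele. The parent stated to show round carries O, so it is Oo. The other parent is then either Oo or oo: Oo × oo would give a 1:1 split, whereas Oo × Oo gives 3:1 — matching the data. So both parents are heterozygous (Oo × Oo).
Parent genotypes: Oo × Oo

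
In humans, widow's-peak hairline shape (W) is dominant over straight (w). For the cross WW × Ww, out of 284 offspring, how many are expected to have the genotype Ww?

Punnett square for WW × Ww:
Offspring genotypes: 2 WW, 2 Ww
Total offspring: 4
Count with target: 2
Probability: 2/4 = 1/2
Expected count = 1/2 × 284 = 142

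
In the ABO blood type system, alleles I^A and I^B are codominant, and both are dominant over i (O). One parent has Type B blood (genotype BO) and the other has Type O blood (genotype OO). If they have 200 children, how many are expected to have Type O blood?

Cross: BO × OO
Possible offspring genotypes: 2 BO, 2 OO
Blood type counts: 2 Type B, 2 Type O
Probability of Type O: 2/4 = 1/2
Expected count = 1/2 × 200 = 100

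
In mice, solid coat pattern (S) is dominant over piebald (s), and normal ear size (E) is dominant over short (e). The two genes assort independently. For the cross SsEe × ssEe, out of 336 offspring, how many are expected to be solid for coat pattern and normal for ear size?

Dihybrid cross SsEe × ssEe — consider each gene separately:
coat pattern: Ss × ss → 2 Ss, 2 ss → 2 S_ : 2 ss (out of 4)
ear size: Ee × Ee → 1 EE, 2 Ee, 1 ee → 3 E_ : 1 ee (out of 4)
Looking for: solid (S_) and normal (E_)
P(solid) = 2/4, P(normal) = 3/4
P(both) = 2/4 × 3/4 = 6/16 = 3/8
Expected count = 3/8 × 336 = 126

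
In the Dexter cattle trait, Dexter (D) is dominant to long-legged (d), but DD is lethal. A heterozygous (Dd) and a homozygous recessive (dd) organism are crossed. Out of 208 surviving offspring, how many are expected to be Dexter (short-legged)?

Cross: Dd × dd
Punnett square offspring (before lethality): 2 Dd, 2 dd
No DD offspring are produced in this cross.
Dexter (short-legged): 2 out of 4 → fraction 1/2
Expected count = 1/2 × 208 = 104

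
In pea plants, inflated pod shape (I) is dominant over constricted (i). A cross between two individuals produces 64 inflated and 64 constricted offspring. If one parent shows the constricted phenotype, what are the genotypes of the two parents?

Observed offspring: 64 inflated, 64 constricted
The observed ratio simplifies to 1:1. One parent shows constricted, so its genotype must be ii. A 1:1 offspring split requires the other parent to be heterozygous (Ii).
Parent genotypes: ii × Ii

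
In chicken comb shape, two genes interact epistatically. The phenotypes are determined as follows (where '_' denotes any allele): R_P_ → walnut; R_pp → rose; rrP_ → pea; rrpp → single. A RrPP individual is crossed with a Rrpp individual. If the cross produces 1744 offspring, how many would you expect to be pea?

Cross: RrPP × Rrpp — consider each gene separately:
R gene: Rr × Rr → 1 RR, 2 Rr, 1 rr → 3 R_ : 1 rr (out of 4)
P gene: PP × pp → 4 Pp → 4 P_ (out of 4)
Genotype classes (out of 4 × 4 = 16): R_P_ = 3×4 = 12; rrP_ = 1×4 = 4
Apply the phenotype rules: R_P_ (12) → walnut; rrP_ (4) → pea
Phenotype counts (out of 16): 12 walnut, 4 pea
pea: 4 out of 16 → fraction 1/4
Expected count = 1/4 × 1744 = 436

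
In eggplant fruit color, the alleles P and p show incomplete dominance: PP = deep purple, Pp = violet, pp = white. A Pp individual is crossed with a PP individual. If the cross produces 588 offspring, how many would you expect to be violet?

Punnett square for Pp × PP:
Offspring genotypes: 2 PP, 2 Pp
Phenotype counts: 2 deep purple, 2 violet
violet: 2 out of 4 → fraction 1/2
Expected count = 1/2 × 588 = 294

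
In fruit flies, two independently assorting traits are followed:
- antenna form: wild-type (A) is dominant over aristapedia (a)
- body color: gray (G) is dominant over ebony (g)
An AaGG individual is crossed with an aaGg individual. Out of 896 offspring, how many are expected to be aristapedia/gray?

Dihybrid cross AaGG × aaGg — consider each gene separately:
antenna form: Aa × aa → 2 Aa, 2 aa → 2 A_ : 2 aa (out of 4)
body color: GG × Gg → 2 GG, 2 Gg → 4 G_ (out of 4)
Combine (counts out of 4 × 4 = 16): wild-type/gray (A_G_) = 2×4 = 8; aristapedia/gray (aaG_) = 2×4 = 8
Phenotype counts (out of 16): 8 wild-type/gray, 8 aristapedia/gray
aristapedia/gray: 8 out of 16 → fraction 1/2
Expected count = 1/2 × 896 = 448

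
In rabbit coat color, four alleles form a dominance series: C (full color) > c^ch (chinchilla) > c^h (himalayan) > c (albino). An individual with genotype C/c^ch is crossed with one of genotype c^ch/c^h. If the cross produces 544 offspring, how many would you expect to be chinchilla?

Cross: C/c^ch × c^ch/c^h
Allele dominance: C > c^ch > c^h > c
Offspring genotypes: 1 C/c^ch, 1 C/c^h, 1 c^ch/c^ch, 1 c^ch/c^h
Phenotype counts: 2 full color, 2 chinchilla
chinchilla: 2 out of 4 → fraction 1/2
Expected count = 1/2 × 544 = 272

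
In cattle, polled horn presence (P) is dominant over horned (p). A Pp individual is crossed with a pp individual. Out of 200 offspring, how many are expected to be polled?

Punnett square for Pp × pp:
Offspring genotypes: 2 Pp, 2 pp
polled: 2, horned: 2
polled: 2 out of 4 → fraction 1/2
Expected count = 1/2 × 200 = 100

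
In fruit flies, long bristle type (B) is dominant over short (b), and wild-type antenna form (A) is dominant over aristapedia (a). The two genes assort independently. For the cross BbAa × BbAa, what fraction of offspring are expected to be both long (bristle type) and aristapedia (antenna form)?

Dihybrid cross BbAa × BbAa — consider each gene separately:
bristle type: Bb × Bb → 1 BB, 2 Bb, 1 bb → 3 B_ : 1 bb (out of 4)
antenna form: Aa × Aa → 1 AA, 2 Aa, 1 aa → 3 A_ : 1 aa (out of 4)
Looking for: long (B_) and aristapedia (aa)
P(long) = 3/4, P(aristapedia) = 1/4
P(both) = 3/4 × 1/4 = 3/16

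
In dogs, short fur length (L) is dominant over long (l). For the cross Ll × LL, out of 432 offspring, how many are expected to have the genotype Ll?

Punnett square for Ll × LL:
Offspring genotypes: 2 LL, 2 Ll
Total offspring: 4
Count with target: 2
Probability: 2/4 = 1/2
Expected count = 1/2 × 432 = 216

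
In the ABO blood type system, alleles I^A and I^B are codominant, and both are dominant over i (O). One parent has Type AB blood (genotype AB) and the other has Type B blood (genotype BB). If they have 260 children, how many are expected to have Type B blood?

Cross: AB × BB
Possible offspring genotypes: 2 AB, 2 BB
Blood type counts: 2 Type AB, 2 Type B
Probability of Type B: 2/4 = 1/2
Expected count = 1/2 × 260 = 130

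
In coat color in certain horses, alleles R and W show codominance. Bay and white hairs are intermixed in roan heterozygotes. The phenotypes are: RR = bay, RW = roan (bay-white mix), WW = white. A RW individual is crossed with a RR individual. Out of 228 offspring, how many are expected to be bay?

Punnett square for RW × RR:
Offspring genotypes: 2 RR, 2 RW
Phenotype counts: 2 bay, 2 roan (bay-white mix)
bay: 2 out of 4 → fraction 1/2
Expected count = 1/2 × 228 = 114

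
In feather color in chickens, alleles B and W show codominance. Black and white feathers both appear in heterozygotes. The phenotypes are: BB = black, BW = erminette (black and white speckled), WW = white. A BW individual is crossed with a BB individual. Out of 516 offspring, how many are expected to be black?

Punnett square for BW × BB:
Offspring genotypes: 2 BB, 2 BW
Phenotype counts: 2 black, 2 erminette (black and white speckled)
black: 2 out of 4 → fraction 1/2
Expected count = 1/2 × 516 = 258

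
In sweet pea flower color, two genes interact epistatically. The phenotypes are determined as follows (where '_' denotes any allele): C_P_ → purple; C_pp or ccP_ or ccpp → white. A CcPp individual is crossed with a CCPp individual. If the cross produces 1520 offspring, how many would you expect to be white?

Cross: CcPp × CCPp — consider each gene separately:
C gene: Cc × CC → 2 CC, 2 Cc → 4 C_ (out of 4)
P gene: Pp × Pp → 1 PP, 2 Pp, 1 pp → 3 P_ : 1 pp (out of 4)
Genotype classes (out of 4 × 4 = 16): C_P_ = 4×3 = 12; C_pp = 4×1 = 4
Apply the phenotype rules: C_P_ (12) → purple; C_pp (4) → white
Phenotype counts (out of 16): 12 purple, 4 white
white: 4 out of 16 → fraction 1/4
Expected count = 1/4 × 1520 = 380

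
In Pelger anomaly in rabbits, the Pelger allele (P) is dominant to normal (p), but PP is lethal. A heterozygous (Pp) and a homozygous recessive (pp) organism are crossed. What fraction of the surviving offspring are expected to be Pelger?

Cross: Pp × pp
Punnett square offspring (before lethality): 2 Pp, 2 pp
No PP offspring are produced in this cross.
Pelger: 2 out of 4
Probability: 2/4 = 1/2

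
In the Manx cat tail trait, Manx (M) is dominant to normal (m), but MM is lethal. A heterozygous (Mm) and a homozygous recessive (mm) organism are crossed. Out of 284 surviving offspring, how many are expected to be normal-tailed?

Cross: Mm × mm
Punnett square offspring (before lethality): 2 Mm, 2 mm
No MM offspring are produced in this cross.
normal-tailed: 2 out of 4 → fraction 1/2
Expected count = 1/2 × 284 = 142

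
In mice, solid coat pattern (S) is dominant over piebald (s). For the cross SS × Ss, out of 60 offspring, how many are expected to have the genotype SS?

Punnett square for SS × Ss:
Offspring genotypes: 2 SS, 2 Ss
Total offspring: 4
Count with target: 2
Probability: 2/4 = 1/2
Expected count = 1/2 × 60 = 30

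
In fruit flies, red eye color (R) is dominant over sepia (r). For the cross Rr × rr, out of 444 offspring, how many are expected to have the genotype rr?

Punnett square for Rr × rr:
Offspring genotypes: 2 Rr, 2 rr
Total offspring: 4
Count with target: 2
Probability: 2/4 = 1/2
Expected count = 1/2 × 444 = 222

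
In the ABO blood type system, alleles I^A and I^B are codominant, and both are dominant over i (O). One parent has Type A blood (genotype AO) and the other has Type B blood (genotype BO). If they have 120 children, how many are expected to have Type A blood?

Cross: AO × BO
Possible offspring genotypes: 1 AB, 1 AO, 1 BO, 1 OO
Blood type counts: 1 Type AB, 1 Type A, 1 Type B, 1 Type O
Probability of Type A: 1/4
Expected count = 1/4 × 120 = 30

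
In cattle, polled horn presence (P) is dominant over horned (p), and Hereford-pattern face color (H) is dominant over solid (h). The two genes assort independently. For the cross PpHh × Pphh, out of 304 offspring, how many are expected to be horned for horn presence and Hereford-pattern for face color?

Dihybrid cross PpHh × Pphh — consider each gene separately:
horn presence: Pp × Pp → 1 PP, 2 Pp, 1 pp → 3 P_ : 1 pp (out of 4)
face color: Hh × hh → 2 Hh, 2 hh → 2 H_ : 2 hh (out of 4)
Looking for: horned (pp) and Hereford-pattern (H_)
P(horned) = 1/4, P(Hereford-pattern) = 2/4
P(both) = 1/4 × 2/4 = 2/16 = 1/8
Expected count = 1/8 × 304 = 38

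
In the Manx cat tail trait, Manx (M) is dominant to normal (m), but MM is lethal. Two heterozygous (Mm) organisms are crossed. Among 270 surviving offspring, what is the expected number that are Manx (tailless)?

Cross: Mm × Mm
Punnett square offspring (before lethality): 1 MM, 2 Mm, 1 mm
The MM genotype is lethal (embryos die); surviving offspring: 2 Mm, 1 mm
Manx (tailless): 2 out of 3 → fraction 2/3
Expected count = 2/3 × 270 = 180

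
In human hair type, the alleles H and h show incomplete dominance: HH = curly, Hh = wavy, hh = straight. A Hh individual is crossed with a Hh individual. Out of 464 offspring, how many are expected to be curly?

Punnett square for Hh × Hh:
Offspring genotypes: 1 HH, 2 Hh, 1 hh
Phenotype counts: 1 curly, 2 wavy, 1 straight
curly: 1 out of 4 → fraction 1/4
Expected count = 1/4 × 464 = 116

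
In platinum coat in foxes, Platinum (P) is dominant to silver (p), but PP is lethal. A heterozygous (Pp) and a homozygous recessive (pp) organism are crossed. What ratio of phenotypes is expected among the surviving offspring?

Cross: Pp × pp
Punnett square offspring (before lethality): 2 Pp, 2 pp
No PP offspring are produced in this cross.
Ratio: 1 platinum : 1 silver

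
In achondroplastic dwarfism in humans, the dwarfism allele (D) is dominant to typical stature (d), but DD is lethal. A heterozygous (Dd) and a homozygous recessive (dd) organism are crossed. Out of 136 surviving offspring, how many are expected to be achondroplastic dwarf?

Cross: Dd × dd
Punnett square offspring (before lethality): 2 Dd, 2 dd
No DD offspring are produced in this cross.
achondroplastic dwarf: 2 out of 4 → fraction 1/2
Expected count = 1/2 × 136 = 68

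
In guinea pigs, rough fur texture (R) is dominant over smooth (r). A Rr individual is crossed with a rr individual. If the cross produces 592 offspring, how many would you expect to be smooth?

Punnett square for Rr × rr:
Offspring genotypes: 2 Rr, 2 rr
rough: 2, smooth: 2
smooth: 2 out of 4 → fraction 1/2
Expected count = 1/2 × 592 = 296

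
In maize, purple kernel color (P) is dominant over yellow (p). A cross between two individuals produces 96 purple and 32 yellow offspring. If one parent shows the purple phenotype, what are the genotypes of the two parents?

Observed offspring: 96 purple, 32 yellow
The observed ratio simplifies to 3:1. Yellow (pp) offspring appear, so each parent must contribute one p allele. The parent stated to show purple carries P, so it is Pp. The other parent is then either Pp or pp: Pp × pp would give a 1:1 split, whereas Pp × Pp gives 3:1 — matching the data. So both parents are heterozygous (Pp × Pp).
Parent genotypes: Pp × Pp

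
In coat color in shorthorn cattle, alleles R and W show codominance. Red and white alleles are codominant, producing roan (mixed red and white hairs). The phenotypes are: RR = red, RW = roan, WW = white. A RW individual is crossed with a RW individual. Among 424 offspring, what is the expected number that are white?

Punnett square for RW × RW:
Offspring genotypes: 1 RR, 2 RW, 1 WW
Phenotype counts: 1 red, 2 roan, 1 white
white: 1 out of 4 → fraction 1/4
Expected count = 1/4 × 424 = 106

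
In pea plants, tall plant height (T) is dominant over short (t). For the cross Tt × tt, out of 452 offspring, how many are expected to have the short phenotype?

Punnett square for Tt × tt:
Offspring genotypes: 2 Tt, 2 tt
Total offspring: 4
Count with target: 2
Probability: 2/4 = 1/2
Expected count = 1/2 × 452 = 226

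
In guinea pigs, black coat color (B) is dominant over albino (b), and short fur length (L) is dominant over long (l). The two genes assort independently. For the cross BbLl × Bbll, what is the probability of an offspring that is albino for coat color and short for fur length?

Dihybrid cross BbLl × Bbll — consider each gene separately:
coat color: Bb × Bb → 1 BB, 2 Bb, 1 bb → 3 B_ : 1 bb (out of 4)
fur length: Ll × ll → 2 Ll, 2 ll → 2 L_ : 2 ll (out of 4)
Looking for: albino (bb) and short (L_)
P(albino) = 1/4, P(short) = 2/4
P(both) = 1/4 × 2/4 = 2/16 = 1/8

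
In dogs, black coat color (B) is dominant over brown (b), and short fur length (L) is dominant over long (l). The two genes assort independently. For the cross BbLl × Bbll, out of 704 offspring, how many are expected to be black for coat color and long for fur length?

Dihybrid cross BbLl × Bbll — consider each gene separately:
coat color: Bb × Bb → 1 BB, 2 Bb, 1 bb → 3 B_ : 1 bb (out of 4)
fur length: Ll × ll → 2 Ll, 2 ll → 2 L_ : 2 ll (out of 4)
Looking for: black (B_) and long (ll)
P(black) = 3/4, P(long) = 2/4
P(both) = 3/4 × 2/4 = 6/16 = 3/8
Expected count = 3/8 × 704 = 264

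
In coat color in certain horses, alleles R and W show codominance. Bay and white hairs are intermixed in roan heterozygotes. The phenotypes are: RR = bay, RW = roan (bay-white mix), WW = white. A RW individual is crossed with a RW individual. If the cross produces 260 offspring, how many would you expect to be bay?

Punnett square for RW × RW:
Offspring genotypes: 1 RR, 2 RW, 1 WW
Phenotype counts: 1 bay, 2 roan (bay-white mix), 1 white
bay: 1 out of 4 → fraction 1/4
Expected count = 1/4 × 260 = 65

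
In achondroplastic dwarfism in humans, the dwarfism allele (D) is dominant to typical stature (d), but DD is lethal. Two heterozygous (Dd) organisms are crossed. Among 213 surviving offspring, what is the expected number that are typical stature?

Cross: Dd × Dd
Punnett square offspring (before lethality): 1 DD, 2 Dd, 1 dd
The DD genotype is lethal (embryos die); surviving offspring: 2 Dd, 1 dd
typical stature: 1 out of 3 → fraction 1/3
Expected count = 1/3 × 213 = 71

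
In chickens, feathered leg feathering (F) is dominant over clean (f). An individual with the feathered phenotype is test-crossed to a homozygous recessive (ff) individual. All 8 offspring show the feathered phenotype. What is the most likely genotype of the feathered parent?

Test cross: ? × ff
All offspring are feathered.
If the unknown parent were heterozygous (Ff), about half of 8 offspring would be clean; none are. The unknown parent is most likely homozygous dominant (FF).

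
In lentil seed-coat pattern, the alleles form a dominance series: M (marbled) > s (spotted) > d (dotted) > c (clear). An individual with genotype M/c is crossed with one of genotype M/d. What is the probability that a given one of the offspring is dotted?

Cross: M/c × M/d
Allele dominance: M > s > d > c
Offspring genotypes: 1 M/M, 1 M/d, 1 M/c, 1 d/c
Phenotype counts: 3 marbled, 1 dotted
dotted: 1 out of 4
Probability: 1/4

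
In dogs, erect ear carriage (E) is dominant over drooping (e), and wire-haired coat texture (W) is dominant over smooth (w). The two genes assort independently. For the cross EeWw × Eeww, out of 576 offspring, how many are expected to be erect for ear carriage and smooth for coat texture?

Dihybrid cross EeWw × Eeww — consider each gene separately:
ear carriage: Ee × Ee → 1 EE, 2 Ee, 1 ee → 3 E_ : 1 ee (out of 4)
coat texture: Ww × ww → 2 Ww, 2 ww → 2 W_ : 2 ww (out of 4)
Looking for: erect (E_) and smooth (ww)
P(erect) = 3/4, P(smooth) = 2/4
P(both) = 3/4 × 2/4 = 6/16 = 3/8
Expected count = 3/8 × 576 = 216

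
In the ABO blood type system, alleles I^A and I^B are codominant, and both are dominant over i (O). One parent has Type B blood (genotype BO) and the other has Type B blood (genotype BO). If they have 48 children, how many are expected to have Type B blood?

Cross: BO × BO
Possible offspring genotypes: 1 BB, 2 BO, 1 OO
Blood type counts: 3 Type B, 1 Type O
Probability of Type B: 3/4
Expected count = 3/4 × 48 = 36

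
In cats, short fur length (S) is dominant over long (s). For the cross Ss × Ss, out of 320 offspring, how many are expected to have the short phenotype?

Punnett square for Ss × Ss:
Offspring genotypes: 1 SS, 2 Ss, 1 ss
Total offspring: 4
Count with target: 3
Probability: 3/4
Expected count = 3/4 × 320 = 240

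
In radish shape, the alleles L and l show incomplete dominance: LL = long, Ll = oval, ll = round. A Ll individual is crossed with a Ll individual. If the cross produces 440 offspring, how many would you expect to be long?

Punnett square for Ll × Ll:
Offspring genotypes: 1 LL, 2 Ll, 1 ll
Phenotype counts: 1 long, 2 oval, 1 round
long: 1 out of 4 → fraction 1/4
Expected count = 1/4 × 440 = 110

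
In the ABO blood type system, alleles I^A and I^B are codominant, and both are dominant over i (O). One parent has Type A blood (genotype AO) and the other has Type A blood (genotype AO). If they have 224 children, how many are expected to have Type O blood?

Cross: AO × AO
Possible offspring genotypes: 1 AA, 2 AO, 1 OO
Blood type counts: 3 Type A, 1 Type O
Probability of Type O: 1/4
Expected count = 1/4 × 224 = 56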